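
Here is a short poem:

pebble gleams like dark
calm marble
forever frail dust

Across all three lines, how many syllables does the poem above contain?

Line 1: pebble(2) + gleams(1) + like(1) + dark(1) = 5
Line 2: calm(1) + marble(2) = 3
Line 3: forever(3) + frail(1) + dust(1) = 5
Total: 5 + 3 + 5 = 13

13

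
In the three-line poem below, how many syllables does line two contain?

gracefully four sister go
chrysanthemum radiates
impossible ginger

7

Line two: "chrysanthemum radiates": 4+3 = 7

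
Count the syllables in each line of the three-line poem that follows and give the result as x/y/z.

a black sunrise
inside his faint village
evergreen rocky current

4/6/7

Line 1: "a black sunrise": 1+1+2 = 4
Line 2: "inside his faint village": 2+1+1+2 = 6
Line 3: "evergreen rocky current": 3+2+2 = 7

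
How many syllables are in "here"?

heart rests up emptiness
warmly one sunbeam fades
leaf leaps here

1

"here" has 1 syllable.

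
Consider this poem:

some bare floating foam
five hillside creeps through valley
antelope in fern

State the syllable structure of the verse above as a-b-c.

Line 1: some (1), bare (1), floating (2), foam (1) → 5
Line 2: five (1), hillside (2), creeps (1), through (1), valley (2) → 7
Line 3: antelope (3), in (1), fern (1) → 5

5-7-5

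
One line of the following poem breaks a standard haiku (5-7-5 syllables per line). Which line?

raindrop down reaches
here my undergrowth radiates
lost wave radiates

The second line

Line 1: raindrop (2), down (1), reaches (2) → 5 ✓
Line 2: here (1), my (1), undergrowth (3), radiates (3) → 8 (expected 7)
Line 3: lost (1), wave (1), radiates (3) → 5 ✓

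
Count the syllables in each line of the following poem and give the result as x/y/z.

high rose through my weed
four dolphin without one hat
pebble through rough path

Line 1: high(1) + rose(1) + through(1) + my(1) + weed(1) = 5
Line 2: four(1) + dolphin(2) + without(2) + one(1) + hat(1) = 7
Line 3: pebble(2) + through(1) + rough(1) + path(1) = 5

5/7/5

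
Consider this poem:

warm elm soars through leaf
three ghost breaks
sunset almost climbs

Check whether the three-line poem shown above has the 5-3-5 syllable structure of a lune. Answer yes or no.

Line 1: warm(1) + elm(1) + soars(1) + through(1) + leaf(1) = 5 ✓
Line 2: three(1) + ghost(1) + breaks(1) = 3 ✓
Line 3: sunset(2) + almost(2) + climbs(1) = 5 ✓

Yes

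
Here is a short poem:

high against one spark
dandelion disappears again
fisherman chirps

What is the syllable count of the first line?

The first line: high (1), against (2), one (1), spark (1) → 5

5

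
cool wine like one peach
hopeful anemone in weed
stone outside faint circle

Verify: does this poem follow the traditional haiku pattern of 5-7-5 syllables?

No

Line 1: cool(1) + wine(1) + like(1) + one(1) + peach(1) = 5 ✓
Line 2: hopeful(2) + anemone(4) + in(1) + weed(1) = 8 (expected 7)
Line 3: stone(1) + outside(2) + faint(1) + circle(2) = 6 (expected 5)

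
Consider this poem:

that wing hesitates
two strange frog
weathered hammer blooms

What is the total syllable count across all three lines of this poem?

Line 1: that(1) + wing(1) + hesitates(3) = 5
Line 2: two(1) + strange(1) + frog(1) = 3
Line 3: weathered(2) + hammer(2) + blooms(1) = 5
Total: 5 + 3 + 5 = 13

13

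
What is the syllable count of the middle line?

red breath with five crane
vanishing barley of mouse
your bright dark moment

The middle line: vanishing (3), barley (2), of (1), mouse (1) → 7

7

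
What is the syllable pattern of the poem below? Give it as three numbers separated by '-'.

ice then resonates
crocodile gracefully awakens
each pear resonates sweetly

5-9-7

Line 1: "ice then resonates": 1+1+3 = 5
Line 2: "crocodile gracefully awakens": 3+3+3 = 9
Line 3: "each pear resonates sweetly": 1+1+3+2 = 7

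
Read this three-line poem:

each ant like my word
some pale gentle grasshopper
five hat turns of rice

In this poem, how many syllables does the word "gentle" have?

2

"gentle" has 2 syllables.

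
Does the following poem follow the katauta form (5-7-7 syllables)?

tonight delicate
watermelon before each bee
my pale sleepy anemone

No

Line 1: tonight (2), delicate (3) → 5 ✓
Line 2: watermelon (4), before (2), each (1), bee (1) → 8 (expected 7)
Line 3: my (1), pale (1), sleepy (2), anemone (4) → 8 (expected 7)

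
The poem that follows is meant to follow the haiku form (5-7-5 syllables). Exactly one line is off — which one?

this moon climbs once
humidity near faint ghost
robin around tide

Line 1: this (1), moon (1), climbs (1), once (1) → 4 (expected 5)
Line 2: humidity (4), near (1), faint (1), ghost (1) → 7 ✓
Line 3: robin (2), around (2), tide (1) → 5 ✓

The first line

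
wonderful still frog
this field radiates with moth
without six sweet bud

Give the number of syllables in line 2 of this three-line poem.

Line 2: "this field radiates with moth": 1+1+3+1+1 = 7

7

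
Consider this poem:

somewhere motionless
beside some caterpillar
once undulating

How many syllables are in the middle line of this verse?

The middle line: beside (2), some (1), caterpillar (4) → 7

7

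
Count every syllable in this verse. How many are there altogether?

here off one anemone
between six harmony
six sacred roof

17

Line 1: here (1), off (1), one (1), anemone (4) → 7
Line 2: between (2), six (1), harmony (3) → 6
Line 3: six (1), sacred (2), roof (1) → 4
Total: 7 + 6 + 4 = 17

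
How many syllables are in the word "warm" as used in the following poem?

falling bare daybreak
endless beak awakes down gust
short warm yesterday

1

"warm" has 1 syllable.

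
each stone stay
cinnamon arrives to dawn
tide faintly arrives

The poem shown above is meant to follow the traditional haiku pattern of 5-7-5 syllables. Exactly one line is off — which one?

Line 1: "each stone stay": 1+1+1 = 3 (expected 5)
Line 2: "cinnamon arrives to dawn": 3+2+1+1 = 7 ✓
Line 3: "tide faintly arrives": 1+2+2 = 5 ✓

The first line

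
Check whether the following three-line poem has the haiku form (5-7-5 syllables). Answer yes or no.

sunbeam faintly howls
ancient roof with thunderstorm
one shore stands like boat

Line 1: "sunbeam faintly howls": 2+2+1 = 5 ✓
Line 2: "ancient roof with thunderstorm": 2+1+1+3 = 7 ✓
Line 3: "one shore stands like boat": 1+1+1+1+1 = 5 ✓

Yes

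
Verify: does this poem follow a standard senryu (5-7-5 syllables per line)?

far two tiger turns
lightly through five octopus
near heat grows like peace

Line 1: far (1), two (1), tiger (2), turns (1) → 5 ✓
Line 2: lightly (2), through (1), five (1), octopus (3) → 7 ✓
Line 3: near (1), heat (1), grows (1), like (1), peace (1) → 5 ✓

Yes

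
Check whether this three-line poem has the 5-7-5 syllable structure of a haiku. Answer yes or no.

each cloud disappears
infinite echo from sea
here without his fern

Yes

Line 1: each (1), cloud (1), disappears (3) → 5 ✓
Line 2: infinite (3), echo (2), from (1), sea (1) → 7 ✓
Line 3: here (1), without (2), his (1), fern (1) → 5 ✓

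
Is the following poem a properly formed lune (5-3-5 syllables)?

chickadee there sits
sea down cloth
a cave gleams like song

Line 1: "chickadee there sits": 3+1+1 = 5 ✓
Line 2: "sea down cloth": 1+1+1 = 3 ✓
Line 3: "a cave gleams like song": 1+1+1+1+1 = 5 ✓

Yes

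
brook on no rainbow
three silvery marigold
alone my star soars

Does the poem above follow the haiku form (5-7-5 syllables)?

Line 1: brook(1) + on(1) + no(1) + rainbow(2) = 5 ✓
Line 2: three(1) + silvery(3) + marigold(3) = 7 ✓
Line 3: alone(2) + my(1) + star(1) + soars(1) = 5 ✓

Yes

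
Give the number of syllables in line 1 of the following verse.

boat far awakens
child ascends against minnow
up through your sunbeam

Line 1: "boat far awakens": 1+1+3 = 5

5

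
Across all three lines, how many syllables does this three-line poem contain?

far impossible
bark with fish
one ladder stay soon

13

Line 1: far (1), impossible (4) → 5
Line 2: bark (1), with (1), fish (1) → 3
Line 3: one (1), ladder (2), stay (1), soon (1) → 5
Total: 5 + 3 + 5 = 13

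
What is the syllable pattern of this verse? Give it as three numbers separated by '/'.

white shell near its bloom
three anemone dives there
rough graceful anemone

Line 1: "white shell near its bloom": 1+1+1+1+1 = 5
Line 2: "three anemone dives there": 1+4+1+1 = 7
Line 3: "rough graceful anemone": 1+2+4 = 7

5/7/7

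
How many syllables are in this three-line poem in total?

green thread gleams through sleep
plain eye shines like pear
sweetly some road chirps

15

Line 1: green (1), thread (1), gleams (1), through (1), sleep (1) → 5
Line 2: plain (1), eye (1), shines (1), like (1), pear (1) → 5
Line 3: sweetly (2), some (1), road (1), chirps (1) → 5
Total: 5 + 5 + 5 = 15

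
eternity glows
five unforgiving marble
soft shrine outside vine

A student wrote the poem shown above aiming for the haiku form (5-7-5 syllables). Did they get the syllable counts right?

Yes

Line 1: eternity(4) + glows(1) = 5 ✓
Line 2: five(1) + unforgiving(4) + marble(2) = 7 ✓
Line 3: soft(1) + shrine(1) + outside(2) + vine(1) = 5 ✓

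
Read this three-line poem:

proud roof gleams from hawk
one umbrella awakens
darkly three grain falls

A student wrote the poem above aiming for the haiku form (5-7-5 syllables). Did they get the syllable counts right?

Yes

Line 1: proud (1), roof (1), gleams (1), from (1), hawk (1) → 5 ✓
Line 2: one (1), umbrella (3), awakens (3) → 7 ✓
Line 3: darkly (2), three (1), grain (1), falls (1) → 5 ✓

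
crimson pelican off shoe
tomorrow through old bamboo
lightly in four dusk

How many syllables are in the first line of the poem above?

The first line: crimson(2) + pelican(3) + off(1) + shoe(1) = 7

7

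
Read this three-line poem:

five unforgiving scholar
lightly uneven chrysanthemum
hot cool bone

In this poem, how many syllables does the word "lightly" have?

2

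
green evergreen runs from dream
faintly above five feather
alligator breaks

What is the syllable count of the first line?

The first line: "green evergreen runs from dream": 1+3+1+1+1 = 7

7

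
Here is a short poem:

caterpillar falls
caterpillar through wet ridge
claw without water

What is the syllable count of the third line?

The third line: "claw without water": 1+2+2 = 5

5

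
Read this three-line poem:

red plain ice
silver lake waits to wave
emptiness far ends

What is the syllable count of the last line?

The last line: "emptiness far ends": 3+1+1 = 5

5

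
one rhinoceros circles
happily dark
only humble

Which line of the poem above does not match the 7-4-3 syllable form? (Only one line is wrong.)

Line 1: one (1), rhinoceros (4), circles (2) → 7 ✓
Line 2: happily (3), dark (1) → 4 ✓
Line 3: only (2), humble (2) → 4 (expected 3)

The third line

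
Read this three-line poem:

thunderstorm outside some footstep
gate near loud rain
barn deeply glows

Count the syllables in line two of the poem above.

4

Line two: "gate near loud rain": 1+1+1+1 = 4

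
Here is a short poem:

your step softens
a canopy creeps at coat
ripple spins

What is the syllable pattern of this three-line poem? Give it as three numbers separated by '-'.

Line 1: your (1), step (1), softens (2) → 4
Line 2: a (1), canopy (3), creeps (1), at (1), coat (1) → 7
Line 3: ripple (2), spins (1) → 3

4-7-3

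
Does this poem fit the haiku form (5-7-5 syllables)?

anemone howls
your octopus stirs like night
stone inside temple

Yes

Line 1: "anemone howls": 4+1 = 5 ✓
Line 2: "your octopus stirs like night": 1+3+1+1+1 = 7 ✓
Line 3: "stone inside temple": 1+2+2 = 5 ✓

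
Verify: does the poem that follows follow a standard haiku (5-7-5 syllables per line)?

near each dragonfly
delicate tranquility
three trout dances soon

Line 1: "near each dragonfly": 1+1+3 = 5 ✓
Line 2: "delicate tranquility": 3+4 = 7 ✓
Line 3: "three trout dances soon": 1+1+2+1 = 5 ✓

Yes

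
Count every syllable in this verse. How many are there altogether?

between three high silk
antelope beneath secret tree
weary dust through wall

Line 1: "between three high silk": 2+1+1+1 = 5
Line 2: "antelope beneath secret tree": 3+2+2+1 = 8
Line 3: "weary dust through wall": 2+1+1+1 = 5
Total: 5 + 8 + 5 = 18

18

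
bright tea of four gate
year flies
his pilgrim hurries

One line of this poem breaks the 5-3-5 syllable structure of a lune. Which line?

Line 1: bright(1) + tea(1) + of(1) + four(1) + gate(1) = 5 ✓
Line 2: year(1) + flies(1) = 2 (expected 3)
Line 3: his(1) + pilgrim(2) + hurries(2) = 5 ✓

Line 2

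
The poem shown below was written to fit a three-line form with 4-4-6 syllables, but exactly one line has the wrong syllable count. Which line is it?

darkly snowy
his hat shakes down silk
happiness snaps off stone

Line 1: "darkly snowy": 2+2 = 4 ✓
Line 2: "his hat shakes down silk": 1+1+1+1+1 = 5 (expected 4)
Line 3: "happiness snaps off stone": 3+1+1+1 = 6 ✓

Line 2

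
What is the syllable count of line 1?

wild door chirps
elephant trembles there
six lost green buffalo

Line 1: wild(1) + door(1) + chirps(1) = 3

3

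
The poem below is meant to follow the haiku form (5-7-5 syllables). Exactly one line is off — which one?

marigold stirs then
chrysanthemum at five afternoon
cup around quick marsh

Line 1: marigold (3), stirs (1), then (1) → 5 ✓
Line 2: chrysanthemum (4), at (1), five (1), afternoon (3) → 9 (expected 7)
Line 3: cup (1), around (2), quick (1), marsh (1) → 5 ✓

Line 2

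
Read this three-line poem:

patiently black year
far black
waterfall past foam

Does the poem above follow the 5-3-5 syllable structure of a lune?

No

Line 1: patiently (3), black (1), year (1) → 5 ✓
Line 2: far (1), black (1) → 2 (expected 3)
Line 3: waterfall (3), past (1), foam (1) → 5 ✓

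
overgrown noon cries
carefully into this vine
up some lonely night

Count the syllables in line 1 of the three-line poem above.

Line 1: overgrown (3), noon (1), cries (1) → 5

5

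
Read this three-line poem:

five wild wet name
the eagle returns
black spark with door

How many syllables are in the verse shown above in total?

13

Line 1: "five wild wet name": 1+1+1+1 = 4
Line 2: "the eagle returns": 1+2+2 = 5
Line 3: "black spark with door": 1+1+1+1 = 4
Total: 4 + 5 + 4 = 13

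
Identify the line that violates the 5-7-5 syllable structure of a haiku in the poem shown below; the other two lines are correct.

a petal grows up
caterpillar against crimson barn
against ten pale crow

Line 2

Line 1: a(1) + petal(2) + grows(1) + up(1) = 5 ✓
Line 2: caterpillar(4) + against(2) + crimson(2) + barn(1) = 9 (expected 7)
Line 3: against(2) + ten(1) + pale(1) + crow(1) = 5 ✓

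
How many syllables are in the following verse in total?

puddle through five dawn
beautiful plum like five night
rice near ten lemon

Line 1: puddle(2) + through(1) + five(1) + dawn(1) = 5
Line 2: beautiful(3) + plum(1) + like(1) + five(1) + night(1) = 7
Line 3: rice(1) + near(1) + ten(1) + lemon(2) = 5
Total: 5 + 7 + 5 = 17

17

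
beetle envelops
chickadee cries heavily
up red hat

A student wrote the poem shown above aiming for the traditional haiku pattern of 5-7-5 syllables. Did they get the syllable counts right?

Line 1: beetle (2), envelops (3) → 5 ✓
Line 2: chickadee (3), cries (1), heavily (3) → 7 ✓
Line 3: up (1), red (1), hat (1) → 3 (expected 5)

No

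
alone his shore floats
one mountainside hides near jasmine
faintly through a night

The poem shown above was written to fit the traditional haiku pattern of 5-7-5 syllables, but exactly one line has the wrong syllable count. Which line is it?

The second line

Line 1: "alone his shore floats": 2+1+1+1 = 5 ✓
Line 2: "one mountainside hides near jasmine": 1+3+1+1+2 = 8 (expected 7)
Line 3: "faintly through a night": 2+1+1+1 = 5 ✓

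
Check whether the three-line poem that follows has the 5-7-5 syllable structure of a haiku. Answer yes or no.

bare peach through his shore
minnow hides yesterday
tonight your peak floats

No

Line 1: bare(1) + peach(1) + through(1) + his(1) + shore(1) = 5 ✓
Line 2: minnow(2) + hides(1) + yesterday(3) = 6 (expected 7)
Line 3: tonight(2) + your(1) + peak(1) + floats(1) = 5 ✓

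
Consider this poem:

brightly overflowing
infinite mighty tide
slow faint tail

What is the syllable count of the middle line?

6

The middle line: infinite (3), mighty (2), tide (1) → 6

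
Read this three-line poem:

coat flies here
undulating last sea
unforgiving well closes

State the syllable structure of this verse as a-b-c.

Line 1: coat(1) + flies(1) + here(1) = 3
Line 2: undulating(4) + last(1) + sea(1) = 6
Line 3: unforgiving(4) + well(1) + closes(2) = 7

3-6-7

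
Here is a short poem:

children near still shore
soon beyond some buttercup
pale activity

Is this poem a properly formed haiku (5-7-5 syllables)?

Line 1: "children near still shore": 2+1+1+1 = 5 ✓
Line 2: "soon beyond some buttercup": 1+2+1+3 = 7 ✓
Line 3: "pale activity": 1+4 = 5 ✓

Yes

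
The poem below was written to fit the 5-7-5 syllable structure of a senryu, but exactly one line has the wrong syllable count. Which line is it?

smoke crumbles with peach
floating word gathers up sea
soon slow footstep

Line 3

Line 1: smoke(1) + crumbles(2) + with(1) + peach(1) = 5 ✓
Line 2: floating(2) + word(1) + gathers(2) + up(1) + sea(1) = 7 ✓
Line 3: soon(1) + slow(1) + footstep(2) = 4 (expected 5)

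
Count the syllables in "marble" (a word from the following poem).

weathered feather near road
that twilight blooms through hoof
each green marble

2

"marble" has 2 syllables.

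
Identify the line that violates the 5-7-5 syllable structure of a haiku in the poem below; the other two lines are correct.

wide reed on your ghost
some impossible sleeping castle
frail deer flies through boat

Line 1: wide(1) + reed(1) + on(1) + your(1) + ghost(1) = 5 ✓
Line 2: some(1) + impossible(4) + sleeping(2) + castle(2) = 9 (expected 7)
Line 3: frail(1) + deer(1) + flies(1) + through(1) + boat(1) = 5 ✓

The second line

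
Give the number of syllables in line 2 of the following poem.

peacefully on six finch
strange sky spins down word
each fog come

Line 2: "strange sky spins down word": 1+1+1+1+1 = 5

5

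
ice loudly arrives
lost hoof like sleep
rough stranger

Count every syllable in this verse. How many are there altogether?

12

Line 1: ice(1) + loudly(2) + arrives(2) = 5
Line 2: lost(1) + hoof(1) + like(1) + sleep(1) = 4
Line 3: rough(1) + stranger(2) = 3
Total: 5 + 4 + 3 = 12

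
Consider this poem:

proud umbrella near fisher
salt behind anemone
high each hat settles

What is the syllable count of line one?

7

Line one: proud(1) + umbrella(3) + near(1) + fisher(2) = 7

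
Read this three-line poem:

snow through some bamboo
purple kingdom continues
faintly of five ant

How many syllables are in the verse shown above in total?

17

Line 1: "snow through some bamboo": 1+1+1+2 = 5
Line 2: "purple kingdom continues": 2+2+3 = 7
Line 3: "faintly of five ant": 2+1+1+1 = 5
Total: 5 + 7 + 5 = 17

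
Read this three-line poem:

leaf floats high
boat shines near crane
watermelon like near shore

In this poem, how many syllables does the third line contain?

7

The third line: watermelon(4) + like(1) + near(1) + shore(1) = 7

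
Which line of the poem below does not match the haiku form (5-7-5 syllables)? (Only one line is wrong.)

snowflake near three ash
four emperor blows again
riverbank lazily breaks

Line 1: snowflake(2) + near(1) + three(1) + ash(1) = 5 ✓
Line 2: four(1) + emperor(3) + blows(1) + again(2) = 7 ✓
Line 3: riverbank(3) + lazily(3) + breaks(1) = 7 (expected 5)

Line 3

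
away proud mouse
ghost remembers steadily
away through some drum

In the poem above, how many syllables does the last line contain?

5

The last line: away (2), through (1), some (1), drum (1) → 5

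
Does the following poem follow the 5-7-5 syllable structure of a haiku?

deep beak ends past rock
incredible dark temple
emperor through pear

Line 1: deep (1), beak (1), ends (1), past (1), rock (1) → 5 ✓
Line 2: incredible (4), dark (1), temple (2) → 7 ✓
Line 3: emperor (3), through (1), pear (1) → 5 ✓

Yes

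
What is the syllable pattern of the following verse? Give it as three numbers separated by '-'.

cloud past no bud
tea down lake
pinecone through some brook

4-3-5

Line 1: cloud(1) + past(1) + no(1) + bud(1) = 4
Line 2: tea(1) + down(1) + lake(1) = 3
Line 3: pinecone(2) + through(1) + some(1) + brook(1) = 5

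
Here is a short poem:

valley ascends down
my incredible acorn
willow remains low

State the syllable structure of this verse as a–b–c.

5–7–5

Line 1: valley (2), ascends (2), down (1) → 5
Line 2: my (1), incredible (4), acorn (2) → 7
Line 3: willow (2), remains (2), low (1) → 5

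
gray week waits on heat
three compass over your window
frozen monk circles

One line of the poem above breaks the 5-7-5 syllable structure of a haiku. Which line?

Line 2

Line 1: "gray week waits on heat": 1+1+1+1+1 = 5 ✓
Line 2: "three compass over your window": 1+2+2+1+2 = 8 (expected 7)
Line 3: "frozen monk circles": 2+1+2 = 5 ✓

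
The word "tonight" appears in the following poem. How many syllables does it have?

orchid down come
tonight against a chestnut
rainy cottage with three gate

2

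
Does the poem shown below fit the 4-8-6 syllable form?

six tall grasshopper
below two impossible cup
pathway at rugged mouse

Line 1: six (1), tall (1), grasshopper (3) → 5 (expected 4)
Line 2: below (2), two (1), impossible (4), cup (1) → 8 ✓
Line 3: pathway (2), at (1), rugged (2), mouse (1) → 6 ✓

No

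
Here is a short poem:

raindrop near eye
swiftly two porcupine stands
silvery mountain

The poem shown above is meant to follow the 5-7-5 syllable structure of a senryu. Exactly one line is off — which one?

The first line

Line 1: raindrop (2), near (1), eye (1) → 4 (expected 5)
Line 2: swiftly (2), two (1), porcupine (3), stands (1) → 7 ✓
Line 3: silvery (3), mountain (2) → 5 ✓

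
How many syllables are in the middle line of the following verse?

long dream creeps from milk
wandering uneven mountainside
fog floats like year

The middle line: wandering (3), uneven (3), mountainside (3) → 9

9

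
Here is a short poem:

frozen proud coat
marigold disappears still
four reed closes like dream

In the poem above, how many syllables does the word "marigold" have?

3

"marigold" has 3 syllables.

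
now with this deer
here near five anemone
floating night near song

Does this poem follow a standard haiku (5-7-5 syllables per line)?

No

Line 1: now(1) + with(1) + this(1) + deer(1) = 4 (expected 5)
Line 2: here(1) + near(1) + five(1) + anemone(4) = 7 ✓
Line 3: floating(2) + night(1) + near(1) + song(1) = 5 ✓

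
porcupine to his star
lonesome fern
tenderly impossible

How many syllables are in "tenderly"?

"tenderly" has 3 syllables.

3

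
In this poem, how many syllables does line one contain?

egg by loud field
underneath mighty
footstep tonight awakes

4

Line one: egg (1), by (1), loud (1), field (1) → 4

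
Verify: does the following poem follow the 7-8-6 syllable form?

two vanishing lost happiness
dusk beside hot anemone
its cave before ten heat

Line 1: two (1), vanishing (3), lost (1), happiness (3) → 8 (expected 7)
Line 2: dusk (1), beside (2), hot (1), anemone (4) → 8 ✓
Line 3: its (1), cave (1), before (2), ten (1), heat (1) → 6 ✓

No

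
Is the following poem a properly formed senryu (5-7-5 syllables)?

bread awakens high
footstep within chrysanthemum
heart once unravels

Line 1: bread(1) + awakens(3) + high(1) = 5 ✓
Line 2: footstep(2) + within(2) + chrysanthemum(4) = 8 (expected 7)
Line 3: heart(1) + once(1) + unravels(3) = 5 ✓

No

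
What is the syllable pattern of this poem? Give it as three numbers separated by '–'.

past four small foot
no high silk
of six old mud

Line 1: past (1), four (1), small (1), foot (1) → 4
Line 2: no (1), high (1), silk (1) → 3
Line 3: of (1), six (1), old (1), mud (1) → 4

4–3–4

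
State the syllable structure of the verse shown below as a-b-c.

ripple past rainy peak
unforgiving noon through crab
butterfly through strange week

Line 1: ripple(2) + past(1) + rainy(2) + peak(1) = 6
Line 2: unforgiving(4) + noon(1) + through(1) + crab(1) = 7
Line 3: butterfly(3) + through(1) + strange(1) + week(1) = 6

6-7-6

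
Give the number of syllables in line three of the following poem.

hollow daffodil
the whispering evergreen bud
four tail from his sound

Line three: "four tail from his sound": 1+1+1+1+1 = 5

5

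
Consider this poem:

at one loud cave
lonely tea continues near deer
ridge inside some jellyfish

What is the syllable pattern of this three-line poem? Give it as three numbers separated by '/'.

4/8/7

Line 1: at (1), one (1), loud (1), cave (1) → 4
Line 2: lonely (2), tea (1), continues (3), near (1), deer (1) → 8
Line 3: ridge (1), inside (2), some (1), jellyfish (3) → 7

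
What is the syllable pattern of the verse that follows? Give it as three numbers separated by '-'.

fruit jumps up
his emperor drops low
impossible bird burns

Line 1: "fruit jumps up": 1+1+1 = 3
Line 2: "his emperor drops low": 1+3+1+1 = 6
Line 3: "impossible bird burns": 4+1+1 = 6

3-6-6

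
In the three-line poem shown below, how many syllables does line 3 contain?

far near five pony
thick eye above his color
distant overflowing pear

Line 3: distant (2), overflowing (4), pear (1) → 7

7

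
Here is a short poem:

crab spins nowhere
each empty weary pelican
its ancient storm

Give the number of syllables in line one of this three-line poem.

Line one: "crab spins nowhere": 1+1+2 = 4

4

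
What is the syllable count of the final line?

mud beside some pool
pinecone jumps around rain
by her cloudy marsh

The final line: by(1) + her(1) + cloudy(2) + marsh(1) = 5

5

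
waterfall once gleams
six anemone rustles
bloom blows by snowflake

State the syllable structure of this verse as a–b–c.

5–7–5

Line 1: waterfall (3), once (1), gleams (1) → 5
Line 2: six (1), anemone (4), rustles (2) → 7
Line 3: bloom (1), blows (1), by (1), snowflake (2) → 5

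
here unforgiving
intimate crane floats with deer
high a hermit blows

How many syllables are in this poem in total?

Line 1: here (1), unforgiving (4) → 5
Line 2: intimate (3), crane (1), floats (1), with (1), deer (1) → 7
Line 3: high (1), a (1), hermit (2), blows (1) → 5
Total: 5 + 7 + 5 = 17

17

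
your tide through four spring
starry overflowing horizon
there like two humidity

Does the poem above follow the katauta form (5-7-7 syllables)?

No

Line 1: your (1), tide (1), through (1), four (1), spring (1) → 5 ✓
Line 2: starry (2), overflowing (4), horizon (3) → 9 (expected 7)
Line 3: there (1), like (1), two (1), humidity (4) → 7 ✓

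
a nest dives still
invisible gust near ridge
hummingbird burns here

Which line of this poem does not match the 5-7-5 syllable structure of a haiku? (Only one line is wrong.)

Line 1: a(1) + nest(1) + dives(1) + still(1) = 4 (expected 5)
Line 2: invisible(4) + gust(1) + near(1) + ridge(1) = 7 ✓
Line 3: hummingbird(3) + burns(1) + here(1) = 5 ✓

The first line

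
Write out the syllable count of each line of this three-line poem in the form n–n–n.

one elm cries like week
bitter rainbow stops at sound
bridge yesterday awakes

Line 1: one (1), elm (1), cries (1), like (1), week (1) → 5
Line 2: bitter (2), rainbow (2), stops (1), at (1), sound (1) → 7
Line 3: bridge (1), yesterday (3), awakes (2) → 6

5–7–6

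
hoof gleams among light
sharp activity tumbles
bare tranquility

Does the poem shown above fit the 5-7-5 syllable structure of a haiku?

Line 1: hoof (1), gleams (1), among (2), light (1) → 5 ✓
Line 2: sharp (1), activity (4), tumbles (2) → 7 ✓
Line 3: bare (1), tranquility (4) → 5 ✓

Yes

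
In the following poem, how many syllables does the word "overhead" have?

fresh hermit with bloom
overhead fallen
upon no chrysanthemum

3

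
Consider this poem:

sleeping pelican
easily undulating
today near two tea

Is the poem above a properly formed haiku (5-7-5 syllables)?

Yes

Line 1: "sleeping pelican": 2+3 = 5 ✓
Line 2: "easily undulating": 3+4 = 7 ✓
Line 3: "today near two tea": 2+1+1+1 = 5 ✓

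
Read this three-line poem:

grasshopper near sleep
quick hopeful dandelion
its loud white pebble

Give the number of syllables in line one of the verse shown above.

5

Line one: grasshopper (3), near (1), sleep (1) → 5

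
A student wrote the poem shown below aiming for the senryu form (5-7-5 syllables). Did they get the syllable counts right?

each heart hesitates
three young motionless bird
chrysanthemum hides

Line 1: each (1), heart (1), hesitates (3) → 5 ✓
Line 2: three (1), young (1), motionless (3), bird (1) → 6 (expected 7)
Line 3: chrysanthemum (4), hides (1) → 5 ✓

No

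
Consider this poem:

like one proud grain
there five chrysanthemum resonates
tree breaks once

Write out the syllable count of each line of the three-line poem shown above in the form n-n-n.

4-9-3

Line 1: like (1), one (1), proud (1), grain (1) → 4
Line 2: there (1), five (1), chrysanthemum (4), resonates (3) → 9
Line 3: tree (1), breaks (1), once (1) → 3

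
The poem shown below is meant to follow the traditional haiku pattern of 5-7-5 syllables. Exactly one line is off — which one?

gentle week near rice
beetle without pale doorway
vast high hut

Line 3

Line 1: gentle (2), week (1), near (1), rice (1) → 5 ✓
Line 2: beetle (2), without (2), pale (1), doorway (2) → 7 ✓
Line 3: vast (1), high (1), hut (1) → 3 (expected 5)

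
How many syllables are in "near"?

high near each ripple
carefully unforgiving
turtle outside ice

1

"near" has 1 syllable.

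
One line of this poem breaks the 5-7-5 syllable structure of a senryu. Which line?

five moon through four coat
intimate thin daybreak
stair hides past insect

The second line

Line 1: "five moon through four coat": 1+1+1+1+1 = 5 ✓
Line 2: "intimate thin daybreak": 3+1+2 = 6 (expected 7)
Line 3: "stair hides past insect": 1+1+1+2 = 5 ✓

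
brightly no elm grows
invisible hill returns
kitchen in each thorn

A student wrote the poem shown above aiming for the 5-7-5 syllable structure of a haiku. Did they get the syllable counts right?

Line 1: brightly (2), no (1), elm (1), grows (1) → 5 ✓
Line 2: invisible (4), hill (1), returns (2) → 7 ✓
Line 3: kitchen (2), in (1), each (1), thorn (1) → 5 ✓

Yes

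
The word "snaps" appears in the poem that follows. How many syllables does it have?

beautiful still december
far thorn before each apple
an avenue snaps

1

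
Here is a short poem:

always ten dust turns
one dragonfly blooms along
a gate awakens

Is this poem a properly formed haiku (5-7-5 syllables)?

Yes

Line 1: "always ten dust turns": 2+1+1+1 = 5 ✓
Line 2: "one dragonfly blooms along": 1+3+1+2 = 7 ✓
Line 3: "a gate awakens": 1+1+3 = 5 ✓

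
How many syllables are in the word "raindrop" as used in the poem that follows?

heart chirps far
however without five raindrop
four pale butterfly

2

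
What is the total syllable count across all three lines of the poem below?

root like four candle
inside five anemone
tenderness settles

17

Line 1: "root like four candle": 1+1+1+2 = 5
Line 2: "inside five anemone": 2+1+4 = 7
Line 3: "tenderness settles": 3+2 = 5
Total: 5 + 7 + 5 = 17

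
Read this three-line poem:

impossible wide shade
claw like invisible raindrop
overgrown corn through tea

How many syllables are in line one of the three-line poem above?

Line one: "impossible wide shade": 4+1+1 = 6

6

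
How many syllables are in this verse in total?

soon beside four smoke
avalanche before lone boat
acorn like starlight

17

Line 1: soon(1) + beside(2) + four(1) + smoke(1) = 5
Line 2: avalanche(3) + before(2) + lone(1) + boat(1) = 7
Line 3: acorn(2) + like(1) + starlight(2) = 5
Total: 5 + 7 + 5 = 17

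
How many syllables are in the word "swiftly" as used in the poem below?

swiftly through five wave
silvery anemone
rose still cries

"swiftly" has 2 syllables.

2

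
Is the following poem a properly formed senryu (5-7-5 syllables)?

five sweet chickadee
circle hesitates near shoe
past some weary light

Yes

Line 1: five (1), sweet (1), chickadee (3) → 5 ✓
Line 2: circle (2), hesitates (3), near (1), shoe (1) → 7 ✓
Line 3: past (1), some (1), weary (2), light (1) → 5 ✓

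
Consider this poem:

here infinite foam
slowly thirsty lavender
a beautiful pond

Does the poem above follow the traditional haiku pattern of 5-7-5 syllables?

Yes

Line 1: "here infinite foam": 1+3+1 = 5 ✓
Line 2: "slowly thirsty lavender": 2+2+3 = 7 ✓
Line 3: "a beautiful pond": 1+3+1 = 5 ✓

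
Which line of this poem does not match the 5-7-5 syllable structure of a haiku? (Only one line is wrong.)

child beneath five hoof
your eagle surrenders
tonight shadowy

The second line

Line 1: "child beneath five hoof": 1+2+1+1 = 5 ✓
Line 2: "your eagle surrenders": 1+2+3 = 6 (expected 7)
Line 3: "tonight shadowy": 2+3 = 5 ✓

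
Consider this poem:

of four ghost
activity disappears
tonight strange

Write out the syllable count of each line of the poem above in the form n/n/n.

3/7/3

Line 1: of(1) + four(1) + ghost(1) = 3
Line 2: activity(4) + disappears(3) = 7
Line 3: tonight(2) + strange(1) = 3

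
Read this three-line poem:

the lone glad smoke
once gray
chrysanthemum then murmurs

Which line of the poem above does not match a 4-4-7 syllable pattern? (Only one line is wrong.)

The second line

Line 1: the(1) + lone(1) + glad(1) + smoke(1) = 4 ✓
Line 2: once(1) + gray(1) = 2 (expected 4)
Line 3: chrysanthemum(4) + then(1) + murmurs(2) = 7 ✓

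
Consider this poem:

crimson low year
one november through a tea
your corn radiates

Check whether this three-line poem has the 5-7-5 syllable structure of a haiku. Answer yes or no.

Line 1: crimson(2) + low(1) + year(1) = 4 (expected 5)
Line 2: one(1) + november(3) + through(1) + a(1) + tea(1) = 7 ✓
Line 3: your(1) + corn(1) + radiates(3) = 5 ✓

No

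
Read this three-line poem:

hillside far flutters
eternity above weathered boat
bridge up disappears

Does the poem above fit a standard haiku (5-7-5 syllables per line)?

No

Line 1: hillside (2), far (1), flutters (2) → 5 ✓
Line 2: eternity (4), above (2), weathered (2), boat (1) → 9 (expected 7)
Line 3: bridge (1), up (1), disappears (3) → 5 ✓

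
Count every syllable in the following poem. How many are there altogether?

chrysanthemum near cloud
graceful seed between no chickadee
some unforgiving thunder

Line 1: chrysanthemum (4), near (1), cloud (1) → 6
Line 2: graceful (2), seed (1), between (2), no (1), chickadee (3) → 9
Line 3: some (1), unforgiving (4), thunder (2) → 7
Total: 6 + 9 + 7 = 22

22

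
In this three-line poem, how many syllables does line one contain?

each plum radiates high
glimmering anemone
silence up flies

6

Line one: each (1), plum (1), radiates (3), high (1) → 6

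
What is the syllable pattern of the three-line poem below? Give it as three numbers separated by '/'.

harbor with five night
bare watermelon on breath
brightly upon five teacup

Line 1: harbor(2) + with(1) + five(1) + night(1) = 5
Line 2: bare(1) + watermelon(4) + on(1) + breath(1) = 7
Line 3: brightly(2) + upon(2) + five(1) + teacup(2) = 7

5/7/7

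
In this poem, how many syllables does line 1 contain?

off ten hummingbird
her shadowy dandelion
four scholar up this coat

Line 1: off (1), ten (1), hummingbird (3) → 5

5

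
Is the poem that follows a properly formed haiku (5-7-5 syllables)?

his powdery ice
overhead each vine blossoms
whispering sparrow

Yes

Line 1: his (1), powdery (3), ice (1) → 5 ✓
Line 2: overhead (3), each (1), vine (1), blossoms (2) → 7 ✓
Line 3: whispering (3), sparrow (2) → 5 ✓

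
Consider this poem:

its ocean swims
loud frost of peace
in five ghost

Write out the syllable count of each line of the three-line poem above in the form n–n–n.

Line 1: its(1) + ocean(2) + swims(1) = 4
Line 2: loud(1) + frost(1) + of(1) + peace(1) = 4
Line 3: in(1) + five(1) + ghost(1) = 3

4–4–3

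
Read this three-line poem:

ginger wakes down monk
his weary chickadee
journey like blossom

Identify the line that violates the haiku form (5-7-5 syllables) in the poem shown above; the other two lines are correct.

The second line

Line 1: "ginger wakes down monk": 2+1+1+1 = 5 ✓
Line 2: "his weary chickadee": 1+2+3 = 6 (expected 7)
Line 3: "journey like blossom": 2+1+2 = 5 ✓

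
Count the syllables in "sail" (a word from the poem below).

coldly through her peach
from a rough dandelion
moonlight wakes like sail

1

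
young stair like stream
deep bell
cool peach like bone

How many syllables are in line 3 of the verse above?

4

Line 3: "cool peach like bone": 1+1+1+1 = 4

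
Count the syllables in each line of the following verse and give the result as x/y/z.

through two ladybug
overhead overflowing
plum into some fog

5/7/5

Line 1: through(1) + two(1) + ladybug(3) = 5
Line 2: overhead(3) + overflowing(4) = 7
Line 3: plum(1) + into(2) + some(1) + fog(1) = 5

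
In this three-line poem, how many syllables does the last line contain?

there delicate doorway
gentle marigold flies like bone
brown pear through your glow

The last line: brown (1), pear (1), through (1), your (1), glow (1) → 5

5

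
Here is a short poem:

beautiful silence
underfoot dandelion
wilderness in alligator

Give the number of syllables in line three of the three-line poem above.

8

Line three: wilderness (3), in (1), alligator (4) → 8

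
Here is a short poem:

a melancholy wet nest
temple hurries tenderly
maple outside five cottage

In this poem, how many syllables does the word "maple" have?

2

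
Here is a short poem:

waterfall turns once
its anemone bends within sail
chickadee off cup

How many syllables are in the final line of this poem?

5

The final line: "chickadee off cup": 3+1+1 = 5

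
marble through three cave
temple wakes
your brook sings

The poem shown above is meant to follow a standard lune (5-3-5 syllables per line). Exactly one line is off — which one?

Line 1: marble(2) + through(1) + three(1) + cave(1) = 5 ✓
Line 2: temple(2) + wakes(1) = 3 ✓
Line 3: your(1) + brook(1) + sings(1) = 3 (expected 5)

Line 3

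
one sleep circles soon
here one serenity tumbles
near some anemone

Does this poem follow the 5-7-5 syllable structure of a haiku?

No

Line 1: "one sleep circles soon": 1+1+2+1 = 5 ✓
Line 2: "here one serenity tumbles": 1+1+4+2 = 8 (expected 7)
Line 3: "near some anemone": 1+1+4 = 6 (expected 5)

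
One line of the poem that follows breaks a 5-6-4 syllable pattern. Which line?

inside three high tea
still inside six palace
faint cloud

Line 3

Line 1: inside(2) + three(1) + high(1) + tea(1) = 5 ✓
Line 2: still(1) + inside(2) + six(1) + palace(2) = 6 ✓
Line 3: faint(1) + cloud(1) = 2 (expected 4)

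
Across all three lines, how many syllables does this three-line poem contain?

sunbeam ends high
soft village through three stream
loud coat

12

Line 1: sunbeam (2), ends (1), high (1) → 4
Line 2: soft (1), village (2), through (1), three (1), stream (1) → 6
Line 3: loud (1), coat (1) → 2
Total: 4 + 6 + 2 = 12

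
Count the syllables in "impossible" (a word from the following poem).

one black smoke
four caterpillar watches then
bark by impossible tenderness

4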